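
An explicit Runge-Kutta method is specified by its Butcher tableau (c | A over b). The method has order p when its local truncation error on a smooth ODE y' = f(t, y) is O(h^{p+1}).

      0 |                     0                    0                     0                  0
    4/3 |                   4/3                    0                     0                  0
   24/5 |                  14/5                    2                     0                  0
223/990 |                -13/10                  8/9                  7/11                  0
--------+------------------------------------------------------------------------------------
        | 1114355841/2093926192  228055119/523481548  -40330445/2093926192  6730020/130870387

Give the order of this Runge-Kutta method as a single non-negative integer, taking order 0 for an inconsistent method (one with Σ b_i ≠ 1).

3

b = (1114355841/2093926192, 228055119/523481548, -40330445/2093926192, 6730020/130870387)
c = (0, 4/3, 24/5, 223/990)
Ac = (0, 0, 8/3, 6296/1485)
Σ b_i: 1114355841/2093926192·1 + 228055119/523481548·1 + (-40330445/2093926192)·1 + 6730020/130870387·1 = 1 ✓
b·c: 228055119/523481548·4/3 + (-40330445/2093926192)·24/5 + 6730020/130870387·223/990 = 1/2 ✓
b·c²: 228055119/523481548·16/9 + (-40330445/2093926192)·576/25 + 6730020/130870387·49729/980100 = 1/3 ✓
b·Ac: (-40330445/2093926192)·8/3 + 6730020/130870387·6296/1485 = 1/6 ✓
b·c³: 228055119/523481548·64/27 + (-40330445/2093926192)·13824/125 + 6730020/130870387·11089567/970299000 = -2131618659623/1943425246950 ≠ 1/4 ⇒ order 3.
b·(c∘Ac): (-40330445/2093926192)·64/5 + 6730020/130870387·702004/735075 = -1162670372/5889167415 ≠ 1/8
b·Ac²: (-40330445/2093926192)·32/9 + 6730020/130870387·361792/22275 = 4515619582/5889167415 ≠ 1/12
b·A²c: 6730020/130870387·56/33 = 11420640/130870387 ≠ 1/24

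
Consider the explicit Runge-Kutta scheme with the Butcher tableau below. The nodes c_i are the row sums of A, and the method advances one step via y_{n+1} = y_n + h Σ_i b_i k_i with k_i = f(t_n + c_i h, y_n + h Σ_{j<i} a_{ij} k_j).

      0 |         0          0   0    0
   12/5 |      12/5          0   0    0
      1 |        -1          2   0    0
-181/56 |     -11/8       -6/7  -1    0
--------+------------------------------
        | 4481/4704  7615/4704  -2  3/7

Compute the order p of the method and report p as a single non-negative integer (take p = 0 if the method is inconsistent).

b = (4481/4704, 7615/4704, -2, 3/7)
c = (0, 12/5, 1, -181/56)
Ac = (0, 0, 24/5, -107/35)
Σ b_i: 4481/4704·1 + 7615/4704·1 + (-2)·1 + 3/7·1 = 1 ✓
b·c: 7615/4704·12/5 + (-2)·1 + 3/7·(-181/56) = 1/2 ✓
b·c²: 7615/4704·144/25 + (-2)·1 + 3/7·32761/3136 = 1295351/109760 ≠ 1/3 ⇒ order 2.
b·Ac: (-2)·24/5 + 3/7·(-107/35) = -2673/245 ≠ 1/6

2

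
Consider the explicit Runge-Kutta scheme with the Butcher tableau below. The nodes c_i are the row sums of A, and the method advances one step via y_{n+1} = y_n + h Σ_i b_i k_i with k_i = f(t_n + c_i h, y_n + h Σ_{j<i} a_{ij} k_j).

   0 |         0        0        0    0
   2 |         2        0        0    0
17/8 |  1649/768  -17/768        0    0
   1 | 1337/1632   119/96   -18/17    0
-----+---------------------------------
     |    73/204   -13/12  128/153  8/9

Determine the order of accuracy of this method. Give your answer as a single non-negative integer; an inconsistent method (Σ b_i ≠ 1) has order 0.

b = (73/204, -13/12, 128/153, 8/9)
c = (0, 2, 17/8, 1)
Ac = (0, 0, -17/384, 11/48)
Σ b_i: 73/204·1 + (-13/12)·1 + 128/153·1 + 8/9·1 = 1 ✓
b·c: (-13/12)·2 + 128/153·17/8 + 8/9·1 = 1/2 ✓
b·c²: (-13/12)·4 + 128/153·289/64 + 8/9·1 = 1/3 ✓
b·Ac: 128/153·(-17/384) + 8/9·11/48 = 1/6 ✓
b·c³: (-13/12)·8 + 128/153·4913/512 + 8/9·1 = 1/4 ✓
b·(c∘Ac): 128/153·(-289/3072) + 8/9·11/48 = 1/8 ✓
b·Ac²: 128/153·(-17/192) + 8/9·17/96 = 1/12 ✓
b·A²c: 8/9·3/64 = 1/24 ✓; 4 stages ⇒ order 4.

4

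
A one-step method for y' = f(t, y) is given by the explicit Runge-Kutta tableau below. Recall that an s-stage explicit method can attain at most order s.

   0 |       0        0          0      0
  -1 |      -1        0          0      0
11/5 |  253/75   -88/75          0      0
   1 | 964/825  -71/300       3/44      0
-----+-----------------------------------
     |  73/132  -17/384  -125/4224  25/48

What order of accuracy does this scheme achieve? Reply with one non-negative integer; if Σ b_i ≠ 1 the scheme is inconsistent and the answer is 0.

4

b = (73/132, -17/384, -125/4224, 25/48)
c = (0, -1, 11/5, 1)
Ac = (0, 0, 88/75, 29/75)
Σ b_i: 73/132·1 + (-17/384)·1 + (-125/4224)·1 + 25/48·1 = 1 ✓
b·c: (-17/384)·(-1) + (-125/4224)·11/5 + 25/48·1 = 1/2 ✓
b·c²: (-17/384)·1 + (-125/4224)·121/25 + 25/48·1 = 1/3 ✓
b·Ac: (-125/4224)·88/75 + 25/48·29/75 = 1/6 ✓
b·c³: (-17/384)·(-1) + (-125/4224)·1331/125 + 25/48·1 = 1/4 ✓
b·(c∘Ac): (-125/4224)·968/375 + 25/48·29/75 = 1/8 ✓
b·Ac²: (-125/4224)·(-88/75) + 25/48·7/75 = 1/12 ✓
b·A²c: 25/48·2/25 = 1/24 ✓; 4 stages ⇒ order 4.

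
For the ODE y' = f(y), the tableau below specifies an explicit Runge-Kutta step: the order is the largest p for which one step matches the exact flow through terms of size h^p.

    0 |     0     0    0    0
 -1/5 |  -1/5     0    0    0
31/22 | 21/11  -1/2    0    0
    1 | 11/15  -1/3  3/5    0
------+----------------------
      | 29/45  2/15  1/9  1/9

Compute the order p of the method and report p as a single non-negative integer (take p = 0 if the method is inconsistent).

1

b = (29/45, 2/15, 1/9, 1/9)
c = (0, -1/5, 31/22, 1)
Ac = (0, 0, 1/10, 301/330)
Σ b_i: 29/45·1 + 2/15·1 + 1/9·1 + 1/9·1 = 1 ✓
b·c: 2/15·(-1/5) + 1/9·31/22 + 1/9·1 = 1193/4950 ≠ 1/2 ⇒ order 1.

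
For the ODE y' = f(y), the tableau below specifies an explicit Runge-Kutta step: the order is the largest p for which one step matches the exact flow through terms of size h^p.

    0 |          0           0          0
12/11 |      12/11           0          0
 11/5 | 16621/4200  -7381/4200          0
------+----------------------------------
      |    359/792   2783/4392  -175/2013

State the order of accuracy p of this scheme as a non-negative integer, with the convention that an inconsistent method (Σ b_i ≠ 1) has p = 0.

b = (359/792, 2783/4392, -175/2013)
c = (0, 12/11, 11/5)
Ac = (0, 0, -671/350)
Σ b_i: 359/792·1 + 2783/4392·1 + (-175/2013)·1 = 1 ✓
b·c: 2783/4392·12/11 + (-175/2013)·11/5 = 1/2 ✓
b·c²: 2783/4392·144/121 + (-175/2013)·121/25 = 1/3 ✓
b·Ac: (-175/2013)·(-671/350) = 1/6 ✓; 3 stages ⇒ order 3.

3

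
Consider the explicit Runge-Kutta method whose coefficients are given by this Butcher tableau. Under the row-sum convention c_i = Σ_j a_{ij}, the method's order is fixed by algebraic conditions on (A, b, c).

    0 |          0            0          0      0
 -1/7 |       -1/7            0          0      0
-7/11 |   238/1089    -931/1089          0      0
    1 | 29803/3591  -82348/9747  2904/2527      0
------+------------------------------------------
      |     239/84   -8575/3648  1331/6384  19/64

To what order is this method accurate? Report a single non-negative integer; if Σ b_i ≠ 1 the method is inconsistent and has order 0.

b = (239/84, -8575/3648, 1331/6384, 19/64)
c = (0, -1/7, -7/11, 1)
Ac = (0, 0, 133/1089, 244/513)
Σ b_i: 239/84·1 + (-8575/3648)·1 + 1331/6384·1 + 19/64·1 = 1 ✓
b·c: (-8575/3648)·(-1/7) + 1331/6384·(-7/11) + 19/64·1 = 1/2 ✓
b·c²: (-8575/3648)·1/49 + 1331/6384·49/121 + 19/64·1 = 1/3 ✓
b·Ac: 1331/6384·133/1089 + 19/64·244/513 = 1/6 ✓
b·c³: (-8575/3648)·(-1/343) + 1331/6384·(-343/1331) + 19/64·1 = 1/4 ✓
b·(c∘Ac): 1331/6384·(-931/11979) + 19/64·244/513 = 1/8 ✓
b·Ac²: 1331/6384·(-19/1089) + 19/64·1052/3591 = 1/12 ✓
b·A²c: 19/64·8/57 = 1/24 ✓; 4 stages ⇒ order 4.

4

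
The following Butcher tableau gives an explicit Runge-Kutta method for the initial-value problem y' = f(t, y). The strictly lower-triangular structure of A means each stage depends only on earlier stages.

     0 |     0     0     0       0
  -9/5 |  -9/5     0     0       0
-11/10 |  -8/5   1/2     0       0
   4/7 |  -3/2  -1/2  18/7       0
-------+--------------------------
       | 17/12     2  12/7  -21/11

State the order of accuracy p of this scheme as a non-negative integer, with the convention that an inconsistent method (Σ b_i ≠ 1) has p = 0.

0

b = (17/12, 2, 12/7, -21/11)
c = (0, -9/5, -11/10, 4/7)
Ac = (0, 0, -9/10, -27/14)
Σ b_i: 17/12·1 + 2·1 + 12/7·1 + (-21/11)·1 = 2977/924 ≠ 1 ⇒ order 0.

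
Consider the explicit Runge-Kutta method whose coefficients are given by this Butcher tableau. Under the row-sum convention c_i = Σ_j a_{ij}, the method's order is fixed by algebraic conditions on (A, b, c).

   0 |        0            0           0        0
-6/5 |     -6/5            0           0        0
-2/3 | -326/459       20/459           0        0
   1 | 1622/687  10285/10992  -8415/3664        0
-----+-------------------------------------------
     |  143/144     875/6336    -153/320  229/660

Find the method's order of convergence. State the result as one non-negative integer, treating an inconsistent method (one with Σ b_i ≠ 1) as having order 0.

b = (143/144, 875/6336, -153/320, 229/660)
c = (0, -6/5, -2/3, 1)
Ac = (0, 0, -8/153, 187/458)
Σ b_i: 143/144·1 + 875/6336·1 + (-153/320)·1 + 229/660·1 = 1 ✓
b·c: 875/6336·(-6/5) + (-153/320)·(-2/3) + 229/660·1 = 1/2 ✓
b·c²: 875/6336·36/25 + (-153/320)·4/9 + 229/660·1 = 1/3 ✓
b·Ac: (-153/320)·(-8/153) + 229/660·187/458 = 1/6 ✓
b·c³: 875/6336·(-216/125) + (-153/320)·(-8/27) + 229/660·1 = 1/4 ✓
b·(c∘Ac): (-153/320)·16/459 + 229/660·187/458 = 1/8 ✓
b·Ac²: (-153/320)·16/255 + 229/660·374/1145 = 1/12 ✓
b·A²c: 229/660·55/458 = 1/24 ✓; 4 stages ⇒ order 4.

4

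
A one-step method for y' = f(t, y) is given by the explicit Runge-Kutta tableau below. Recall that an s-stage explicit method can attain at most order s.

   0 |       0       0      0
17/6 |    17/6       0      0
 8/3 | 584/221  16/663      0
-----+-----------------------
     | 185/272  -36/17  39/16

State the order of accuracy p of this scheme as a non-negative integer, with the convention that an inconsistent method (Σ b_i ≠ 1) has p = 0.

3

b = (185/272, -36/17, 39/16)
c = (0, 17/6, 8/3)
Ac = (0, 0, 8/117)
Σ b_i: 185/272·1 + (-36/17)·1 + 39/16·1 = 1 ✓
b·c: (-36/17)·17/6 + 39/16·8/3 = 1/2 ✓
b·c²: (-36/17)·289/36 + 39/16·64/9 = 1/3 ✓
b·Ac: 39/16·8/117 = 1/6 ✓; 3 stages ⇒ order 3.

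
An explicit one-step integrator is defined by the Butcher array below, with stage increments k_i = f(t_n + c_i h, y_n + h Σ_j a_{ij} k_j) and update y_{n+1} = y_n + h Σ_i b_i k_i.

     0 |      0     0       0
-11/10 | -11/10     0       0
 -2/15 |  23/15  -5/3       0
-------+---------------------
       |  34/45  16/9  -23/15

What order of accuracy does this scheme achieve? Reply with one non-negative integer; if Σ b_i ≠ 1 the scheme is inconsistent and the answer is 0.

1

b = (34/45, 16/9, -23/15)
c = (0, -11/10, -2/15)
Ac = (0, 0, 11/6)
Σ b_i: 34/45·1 + 16/9·1 + (-23/15)·1 = 1 ✓
b·c: 16/9·(-11/10) + (-23/15)·(-2/15) = -394/225 ≠ 1/2 ⇒ order 1.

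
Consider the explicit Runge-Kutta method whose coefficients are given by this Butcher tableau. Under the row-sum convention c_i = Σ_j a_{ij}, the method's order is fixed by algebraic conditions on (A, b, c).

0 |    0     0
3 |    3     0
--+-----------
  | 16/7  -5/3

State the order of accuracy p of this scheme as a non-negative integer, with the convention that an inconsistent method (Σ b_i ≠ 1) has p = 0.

0

b = (16/7, -5/3)
c = (0, 3)
Σ b_i: 16/7·1 + (-5/3)·1 = 13/21 ≠ 1 ⇒ order 0.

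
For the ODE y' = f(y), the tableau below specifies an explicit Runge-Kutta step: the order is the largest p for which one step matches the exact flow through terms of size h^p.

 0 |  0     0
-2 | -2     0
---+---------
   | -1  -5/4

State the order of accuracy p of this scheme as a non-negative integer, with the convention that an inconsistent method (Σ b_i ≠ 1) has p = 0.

b = (-1, -5/4)
c = (0, -2)
Σ b_i: (-1)·1 + (-5/4)·1 = -9/4 ≠ 1 ⇒ order 0.

0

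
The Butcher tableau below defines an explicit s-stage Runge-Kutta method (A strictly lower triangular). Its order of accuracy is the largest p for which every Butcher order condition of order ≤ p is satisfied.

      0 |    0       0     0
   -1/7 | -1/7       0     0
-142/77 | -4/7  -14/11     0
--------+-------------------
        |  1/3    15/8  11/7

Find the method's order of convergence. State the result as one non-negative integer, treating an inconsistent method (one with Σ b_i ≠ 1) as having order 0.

b = (1/3, 15/8, 11/7)
c = (0, -1/7, -142/77)
Ac = (0, 0, 2/11)
Σ b_i: 1/3·1 + 15/8·1 + 11/7·1 = 635/168 ≠ 1 ⇒ order 0.

0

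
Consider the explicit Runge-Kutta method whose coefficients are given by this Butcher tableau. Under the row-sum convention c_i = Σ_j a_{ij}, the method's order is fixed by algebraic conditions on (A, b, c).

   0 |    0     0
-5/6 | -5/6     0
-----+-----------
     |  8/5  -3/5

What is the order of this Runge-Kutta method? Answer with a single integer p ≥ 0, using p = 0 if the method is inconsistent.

b = (8/5, -3/5)
c = (0, -5/6)
Σ b_i: 8/5·1 + (-3/5)·1 = 1 ✓
b·c: (-3/5)·(-5/6) = 1/2 ✓; 2 stages ⇒ order 2.

2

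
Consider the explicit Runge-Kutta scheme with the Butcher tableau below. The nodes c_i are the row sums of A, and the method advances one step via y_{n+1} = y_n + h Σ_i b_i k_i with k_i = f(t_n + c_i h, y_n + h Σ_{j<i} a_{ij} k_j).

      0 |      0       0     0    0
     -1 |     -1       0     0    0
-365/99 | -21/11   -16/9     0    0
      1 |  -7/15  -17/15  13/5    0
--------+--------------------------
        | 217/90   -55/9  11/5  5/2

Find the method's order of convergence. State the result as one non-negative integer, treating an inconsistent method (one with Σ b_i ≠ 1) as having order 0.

2

b = (217/90, -55/9, 11/5, 5/2)
c = (0, -1, -365/99, 1)
Ac = (0, 0, 16/9, -4184/495)
Σ b_i: 217/90·1 + (-55/9)·1 + 11/5·1 + 5/2·1 = 1 ✓
b·c: (-55/9)·(-1) + 11/5·(-365/99) + 5/2·1 = 1/2 ✓
b·c²: (-55/9)·1 + 11/5·133225/9801 + 5/2·1 = 46855/1782 ≠ 1/3 ⇒ order 2.
b·Ac: 11/5·16/9 + 5/2·(-4184/495) = -8524/495 ≠ 1/6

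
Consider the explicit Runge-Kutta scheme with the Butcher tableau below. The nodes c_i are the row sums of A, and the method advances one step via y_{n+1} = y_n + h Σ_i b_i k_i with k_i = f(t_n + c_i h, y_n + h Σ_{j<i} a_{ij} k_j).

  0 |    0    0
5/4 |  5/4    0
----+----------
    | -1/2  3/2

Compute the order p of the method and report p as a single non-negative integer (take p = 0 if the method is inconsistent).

1

b = (-1/2, 3/2)
c = (0, 5/4)
Σ b_i: (-1/2)·1 + 3/2·1 = 1 ✓
b·c: 3/2·5/4 = 15/8 ≠ 1/2 ⇒ order 1.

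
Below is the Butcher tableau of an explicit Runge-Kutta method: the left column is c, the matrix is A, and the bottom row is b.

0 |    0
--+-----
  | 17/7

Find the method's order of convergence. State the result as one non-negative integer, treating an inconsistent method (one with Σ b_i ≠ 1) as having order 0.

0

b = (17/7)
c = (0)
Σ b_i: 17/7·1 = 17/7 ≠ 1 ⇒ order 0.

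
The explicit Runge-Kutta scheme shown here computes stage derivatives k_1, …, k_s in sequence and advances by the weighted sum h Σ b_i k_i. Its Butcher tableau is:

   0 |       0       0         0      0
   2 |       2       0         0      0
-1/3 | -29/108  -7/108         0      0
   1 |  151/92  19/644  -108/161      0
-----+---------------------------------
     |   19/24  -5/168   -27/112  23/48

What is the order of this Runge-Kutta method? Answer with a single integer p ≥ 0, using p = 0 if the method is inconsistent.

b = (19/24, -5/168, -27/112, 23/48)
c = (0, 2, -1/3, 1)
Ac = (0, 0, -7/54, 13/46)
Σ b_i: 19/24·1 + (-5/168)·1 + (-27/112)·1 + 23/48·1 = 1 ✓
b·c: (-5/168)·2 + (-27/112)·(-1/3) + 23/48·1 = 1/2 ✓
b·c²: (-5/168)·4 + (-27/112)·1/9 + 23/48·1 = 1/3 ✓
b·Ac: (-27/112)·(-7/54) + 23/48·13/46 = 1/6 ✓
b·c³: (-5/168)·8 + (-27/112)·(-1/27) + 23/48·1 = 1/4 ✓
b·(c∘Ac): (-27/112)·7/162 + 23/48·13/46 = 1/8 ✓
b·Ac²: (-27/112)·(-7/27) + 23/48·1/23 = 1/12 ✓
b·A²c: 23/48·2/23 = 1/24 ✓; 4 stages ⇒ order 4.

4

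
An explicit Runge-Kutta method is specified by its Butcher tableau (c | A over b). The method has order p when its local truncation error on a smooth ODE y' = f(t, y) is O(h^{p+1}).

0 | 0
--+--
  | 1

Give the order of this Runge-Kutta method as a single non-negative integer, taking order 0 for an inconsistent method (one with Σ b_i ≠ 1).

1

b = (1)
c = (0)
Σ b_i: 1·1 = 1 ✓; 1 stage ⇒ order 1.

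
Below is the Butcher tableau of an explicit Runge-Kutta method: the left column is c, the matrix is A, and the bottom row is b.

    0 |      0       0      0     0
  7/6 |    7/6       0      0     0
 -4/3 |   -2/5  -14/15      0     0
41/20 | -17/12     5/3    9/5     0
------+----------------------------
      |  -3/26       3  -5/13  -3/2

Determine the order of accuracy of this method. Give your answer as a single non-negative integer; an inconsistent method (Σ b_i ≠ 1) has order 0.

1

b = (-3/26, 3, -5/13, -3/2)
c = (0, 7/6, -4/3, 41/20)
Ac = (0, 0, -49/45, -41/90)
Σ b_i: (-3/26)·1 + 3·1 + (-5/13)·1 + (-3/2)·1 = 1 ✓
b·c: 3·7/6 + (-5/13)·(-4/3) + (-3/2)·41/20 = 1463/1560 ≠ 1/2 ⇒ order 1.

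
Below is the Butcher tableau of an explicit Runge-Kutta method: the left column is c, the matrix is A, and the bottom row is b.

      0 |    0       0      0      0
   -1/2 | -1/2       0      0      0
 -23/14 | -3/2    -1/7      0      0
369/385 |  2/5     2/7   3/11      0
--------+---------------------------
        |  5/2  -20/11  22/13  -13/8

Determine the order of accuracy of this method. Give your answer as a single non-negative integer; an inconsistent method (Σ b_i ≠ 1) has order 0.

b = (5/2, -20/11, 22/13, -13/8)
c = (0, -1/2, -23/14, 369/385)
Ac = (0, 0, 1/14, -13/22)
Σ b_i: 5/2·1 + (-20/11)·1 + 22/13·1 + (-13/8)·1 = 857/1144 ≠ 1 ⇒ order 0.

0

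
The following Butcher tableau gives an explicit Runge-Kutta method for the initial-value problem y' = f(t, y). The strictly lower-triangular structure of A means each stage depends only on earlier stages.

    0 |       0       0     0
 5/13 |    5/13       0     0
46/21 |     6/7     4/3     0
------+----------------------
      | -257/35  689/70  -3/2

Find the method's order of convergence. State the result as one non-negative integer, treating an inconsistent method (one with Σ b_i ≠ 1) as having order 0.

b = (-257/35, 689/70, -3/2)
c = (0, 5/13, 46/21)
Ac = (0, 0, 20/39)
Σ b_i: (-257/35)·1 + 689/70·1 + (-3/2)·1 = 1 ✓
b·c: 689/70·5/13 + (-3/2)·46/21 = 1/2 ✓
b·c²: 689/70·25/169 + (-3/2)·2116/441 = -21943/3822 ≠ 1/3 ⇒ order 2.
b·Ac: (-3/2)·20/39 = -10/13 ≠ 1/6

2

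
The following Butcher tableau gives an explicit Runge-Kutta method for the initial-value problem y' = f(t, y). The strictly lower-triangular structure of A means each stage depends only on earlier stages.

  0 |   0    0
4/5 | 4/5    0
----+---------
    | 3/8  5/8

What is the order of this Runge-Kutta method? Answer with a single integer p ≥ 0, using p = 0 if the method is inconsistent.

2

b = (3/8, 5/8)
c = (0, 4/5)
Σ b_i: 3/8·1 + 5/8·1 = 1 ✓
b·c: 5/8·4/5 = 1/2 ✓; 2 stages ⇒ order 2.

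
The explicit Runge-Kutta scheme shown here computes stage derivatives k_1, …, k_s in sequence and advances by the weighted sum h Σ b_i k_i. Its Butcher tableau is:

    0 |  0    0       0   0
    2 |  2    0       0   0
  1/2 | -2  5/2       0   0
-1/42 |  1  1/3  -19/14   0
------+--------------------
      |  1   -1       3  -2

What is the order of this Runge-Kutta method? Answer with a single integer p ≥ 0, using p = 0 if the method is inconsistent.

b = (1, -1, 3, -2)
c = (0, 2, 1/2, -1/42)
Ac = (0, 0, 5, -1/84)
Σ b_i: 1·1 + (-1)·1 + 3·1 + (-2)·1 = 1 ✓
b·c: (-1)·2 + 3·1/2 + (-2)·(-1/42) = -19/42 ≠ 1/2 ⇒ order 1.

1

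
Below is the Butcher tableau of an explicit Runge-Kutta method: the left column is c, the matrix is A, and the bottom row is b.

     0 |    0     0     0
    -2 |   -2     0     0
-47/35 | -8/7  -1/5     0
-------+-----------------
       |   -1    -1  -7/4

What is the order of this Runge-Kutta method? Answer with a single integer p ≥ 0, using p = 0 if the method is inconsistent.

0

b = (-1, -1, -7/4)
c = (0, -2, -47/35)
Ac = (0, 0, 2/5)
Σ b_i: (-1)·1 + (-1)·1 + (-7/4)·1 = -15/4 ≠ 1 ⇒ order 0.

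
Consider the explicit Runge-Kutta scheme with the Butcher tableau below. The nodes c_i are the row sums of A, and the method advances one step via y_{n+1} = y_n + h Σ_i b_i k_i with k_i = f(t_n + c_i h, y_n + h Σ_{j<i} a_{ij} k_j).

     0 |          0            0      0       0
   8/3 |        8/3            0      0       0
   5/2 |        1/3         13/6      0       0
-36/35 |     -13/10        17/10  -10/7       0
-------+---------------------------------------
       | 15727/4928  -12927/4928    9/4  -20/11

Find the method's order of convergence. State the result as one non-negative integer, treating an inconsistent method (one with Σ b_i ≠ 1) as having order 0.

b = (15727/4928, -12927/4928, 9/4, -20/11)
c = (0, 8/3, 5/2, -36/35)
Ac = (0, 0, 52/9, 101/105)
Σ b_i: 15727/4928·1 + (-12927/4928)·1 + 9/4·1 + (-20/11)·1 = 1 ✓
b·c: (-12927/4928)·8/3 + 9/4·5/2 + (-20/11)·(-36/35) = 1/2 ✓
b·c²: (-12927/4928)·64/9 + 9/4·25/4 + (-20/11)·1296/1225 = -842747/129360 ≠ 1/3 ⇒ order 2.
b·Ac: 9/4·52/9 + (-20/11)·101/105 = 2599/231 ≠ 1/6

2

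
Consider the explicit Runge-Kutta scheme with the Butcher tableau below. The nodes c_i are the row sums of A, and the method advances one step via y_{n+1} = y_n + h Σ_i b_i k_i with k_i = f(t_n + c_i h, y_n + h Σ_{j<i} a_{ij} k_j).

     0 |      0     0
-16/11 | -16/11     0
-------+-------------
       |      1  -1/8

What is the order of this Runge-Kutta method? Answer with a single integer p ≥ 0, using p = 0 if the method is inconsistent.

0

b = (1, -1/8)
c = (0, -16/11)
Σ b_i: 1·1 + (-1/8)·1 = 7/8 ≠ 1 ⇒ order 0.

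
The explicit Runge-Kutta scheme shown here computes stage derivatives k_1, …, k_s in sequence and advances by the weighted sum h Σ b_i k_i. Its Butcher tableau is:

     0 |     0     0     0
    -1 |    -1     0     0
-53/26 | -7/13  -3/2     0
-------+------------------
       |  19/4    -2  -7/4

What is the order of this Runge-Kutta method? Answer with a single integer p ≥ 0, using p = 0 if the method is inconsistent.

1

b = (19/4, -2, -7/4)
c = (0, -1, -53/26)
Ac = (0, 0, 3/2)
Σ b_i: 19/4·1 + (-2)·1 + (-7/4)·1 = 1 ✓
b·c: (-2)·(-1) + (-7/4)·(-53/26) = 579/104 ≠ 1/2 ⇒ order 1.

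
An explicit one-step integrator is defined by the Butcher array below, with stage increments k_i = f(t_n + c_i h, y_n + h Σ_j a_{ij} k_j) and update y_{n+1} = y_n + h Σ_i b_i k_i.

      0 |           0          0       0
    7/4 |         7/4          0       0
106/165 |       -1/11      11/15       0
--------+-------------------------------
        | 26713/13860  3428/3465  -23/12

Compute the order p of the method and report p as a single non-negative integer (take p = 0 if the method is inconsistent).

b = (26713/13860, 3428/3465, -23/12)
c = (0, 7/4, 106/165)
Ac = (0, 0, 77/60)
Σ b_i: 26713/13860·1 + 3428/3465·1 + (-23/12)·1 = 1 ✓
b·c: 3428/3465·7/4 + (-23/12)·106/165 = 1/2 ✓
b·c²: 3428/3465·49/16 + (-23/12)·11236/27225 = 731407/326700 ≠ 1/3 ⇒ order 2.
b·Ac: (-23/12)·77/60 = -1771/720 ≠ 1/6

2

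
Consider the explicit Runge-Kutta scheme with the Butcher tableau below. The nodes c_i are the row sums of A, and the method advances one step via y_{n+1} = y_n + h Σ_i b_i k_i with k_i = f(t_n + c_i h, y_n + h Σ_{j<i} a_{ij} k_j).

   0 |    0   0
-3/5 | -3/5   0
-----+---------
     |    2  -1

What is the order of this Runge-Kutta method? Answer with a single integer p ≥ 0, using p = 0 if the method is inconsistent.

b = (2, -1)
c = (0, -3/5)
Σ b_i: 2·1 + (-1)·1 = 1 ✓
b·c: (-1)·(-3/5) = 3/5 ≠ 1/2 ⇒ order 1.

1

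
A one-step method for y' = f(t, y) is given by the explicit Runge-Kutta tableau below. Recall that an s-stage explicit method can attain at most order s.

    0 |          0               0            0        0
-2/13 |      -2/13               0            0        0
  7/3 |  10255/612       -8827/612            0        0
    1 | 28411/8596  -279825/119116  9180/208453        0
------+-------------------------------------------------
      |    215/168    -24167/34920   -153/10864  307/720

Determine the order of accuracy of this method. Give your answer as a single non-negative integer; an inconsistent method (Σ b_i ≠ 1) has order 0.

b = (215/168, -24167/34920, -153/10864, 307/720)
c = (0, -2/13, 7/3, 1)
Ac = (0, 0, 679/306, 285/614)
Σ b_i: 215/168·1 + (-24167/34920)·1 + (-153/10864)·1 + 307/720·1 = 1 ✓
b·c: (-24167/34920)·(-2/13) + (-153/10864)·7/3 + 307/720·1 = 1/2 ✓
b·c²: (-24167/34920)·4/169 + (-153/10864)·49/9 + 307/720·1 = 1/3 ✓
b·Ac: (-153/10864)·679/306 + 307/720·285/614 = 1/6 ✓
b·c³: (-24167/34920)·(-8/2197) + (-153/10864)·343/27 + 307/720·1 = 1/4 ✓
b·(c∘Ac): (-153/10864)·4753/918 + 307/720·285/614 = 1/8 ✓
b·Ac²: (-153/10864)·(-679/1989) + 307/720·735/3991 = 1/12 ✓
b·A²c: 307/720·30/307 = 1/24 ✓; 4 stages ⇒ order 4.

4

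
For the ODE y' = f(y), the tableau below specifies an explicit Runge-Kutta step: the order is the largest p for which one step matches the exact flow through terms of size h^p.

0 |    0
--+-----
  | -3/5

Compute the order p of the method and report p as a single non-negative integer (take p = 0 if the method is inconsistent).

0

b = (-3/5)
c = (0)
Σ b_i: (-3/5)·1 = -3/5 ≠ 1 ⇒ order 0.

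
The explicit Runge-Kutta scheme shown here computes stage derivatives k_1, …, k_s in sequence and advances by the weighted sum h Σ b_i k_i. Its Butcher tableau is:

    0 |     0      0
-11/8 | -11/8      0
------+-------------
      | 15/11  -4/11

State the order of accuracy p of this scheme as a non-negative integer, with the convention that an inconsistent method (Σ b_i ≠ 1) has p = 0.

2

b = (15/11, -4/11)
c = (0, -11/8)
Σ b_i: 15/11·1 + (-4/11)·1 = 1 ✓
b·c: (-4/11)·(-11/8) = 1/2 ✓; 2 stages ⇒ order 2.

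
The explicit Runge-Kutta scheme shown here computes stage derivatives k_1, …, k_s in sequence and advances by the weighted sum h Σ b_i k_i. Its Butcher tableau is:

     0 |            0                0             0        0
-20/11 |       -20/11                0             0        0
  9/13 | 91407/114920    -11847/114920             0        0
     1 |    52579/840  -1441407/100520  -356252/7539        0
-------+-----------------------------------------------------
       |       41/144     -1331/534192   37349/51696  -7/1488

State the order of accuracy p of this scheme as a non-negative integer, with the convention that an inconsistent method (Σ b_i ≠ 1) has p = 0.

b = (41/144, -1331/534192, 37349/51696, -7/1488)
c = (0, -20/11, 9/13, 1)
Ac = (0, 0, 1077/5746, -93/14)
Σ b_i: 41/144·1 + (-1331/534192)·1 + 37349/51696·1 + (-7/1488)·1 = 1 ✓
b·c: (-1331/534192)·(-20/11) + 37349/51696·9/13 + (-7/1488)·1 = 1/2 ✓
b·c²: (-1331/534192)·400/121 + 37349/51696·81/169 + (-7/1488)·1 = 1/3 ✓
b·Ac: 37349/51696·1077/5746 + (-7/1488)·(-93/14) = 1/6 ✓
b·c³: (-1331/534192)·(-8000/1331) + 37349/51696·729/2197 + (-7/1488)·1 = 1/4 ✓
b·(c∘Ac): 37349/51696·9693/74698 + (-7/1488)·(-93/14) = 1/8 ✓
b·Ac²: 37349/51696·(-10770/31603) + (-7/1488)·(-5394/77) = 1/12 ✓
b·A²c: (-7/1488)·(-62/7) = 1/24 ✓; 4 stages ⇒ order 4.

4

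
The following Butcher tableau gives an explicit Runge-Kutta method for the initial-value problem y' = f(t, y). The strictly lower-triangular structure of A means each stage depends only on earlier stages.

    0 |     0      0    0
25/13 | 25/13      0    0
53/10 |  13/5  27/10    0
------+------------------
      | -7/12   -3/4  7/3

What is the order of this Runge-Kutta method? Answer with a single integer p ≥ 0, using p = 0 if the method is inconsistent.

b = (-7/12, -3/4, 7/3)
c = (0, 25/13, 53/10)
Ac = (0, 0, 135/26)
Σ b_i: (-7/12)·1 + (-3/4)·1 + 7/3·1 = 1 ✓
b·c: (-3/4)·25/13 + 7/3·53/10 = 8521/780 ≠ 1/2 ⇒ order 1.

1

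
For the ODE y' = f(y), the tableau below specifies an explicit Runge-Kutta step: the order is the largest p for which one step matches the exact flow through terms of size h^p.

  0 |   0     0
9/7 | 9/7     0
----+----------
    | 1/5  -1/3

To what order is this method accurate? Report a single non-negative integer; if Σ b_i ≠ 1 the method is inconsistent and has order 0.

0

b = (1/5, -1/3)
c = (0, 9/7)
Σ b_i: 1/5·1 + (-1/3)·1 = -2/15 ≠ 1 ⇒ order 0.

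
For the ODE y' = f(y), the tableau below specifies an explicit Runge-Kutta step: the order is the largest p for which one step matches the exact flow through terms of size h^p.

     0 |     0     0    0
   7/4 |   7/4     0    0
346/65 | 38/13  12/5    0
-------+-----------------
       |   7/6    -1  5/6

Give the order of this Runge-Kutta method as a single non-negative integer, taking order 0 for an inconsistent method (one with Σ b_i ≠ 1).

1

b = (7/6, -1, 5/6)
c = (0, 7/4, 346/65)
Ac = (0, 0, 21/5)
Σ b_i: 7/6·1 + (-1)·1 + 5/6·1 = 1 ✓
b·c: (-1)·7/4 + 5/6·346/65 = 419/156 ≠ 1/2 ⇒ order 1.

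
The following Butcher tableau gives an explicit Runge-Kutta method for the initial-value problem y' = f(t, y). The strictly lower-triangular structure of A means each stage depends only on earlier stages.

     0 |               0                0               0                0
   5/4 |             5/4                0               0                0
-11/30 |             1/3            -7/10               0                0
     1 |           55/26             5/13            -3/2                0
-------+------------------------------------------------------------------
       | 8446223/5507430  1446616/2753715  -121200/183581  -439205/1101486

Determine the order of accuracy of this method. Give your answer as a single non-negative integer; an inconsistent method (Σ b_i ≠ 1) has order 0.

3

b = (8446223/5507430, 1446616/2753715, -121200/183581, -439205/1101486)
c = (0, 5/4, -11/30, 1)
Ac = (0, 0, -7/8, 67/65)
Σ b_i: 8446223/5507430·1 + 1446616/2753715·1 + (-121200/183581)·1 + (-439205/1101486)·1 = 1 ✓
b·c: 1446616/2753715·5/4 + (-121200/183581)·(-11/30) + (-439205/1101486)·1 = 1/2 ✓
b·c²: 1446616/2753715·25/16 + (-121200/183581)·121/900 + (-439205/1101486)·1 = 1/3 ✓
b·Ac: (-121200/183581)·(-7/8) + (-439205/1101486)·67/65 = 1/6 ✓
b·c³: 1446616/2753715·125/64 + (-121200/183581)·(-1331/27000) + (-439205/1101486)·1 = 43608721/66089160 ≠ 1/4 ⇒ order 3.
b·(c∘Ac): (-121200/183581)·77/240 + (-439205/1101486)·67/65 = -686029/1101486 ≠ 1/8
b·Ac²: (-121200/183581)·(-35/32) + (-439205/1101486)·6229/15600 = 148800647/264356640 ≠ 1/12
b·A²c: (-439205/1101486)·21/16 = -3074435/5874592 ≠ 1/24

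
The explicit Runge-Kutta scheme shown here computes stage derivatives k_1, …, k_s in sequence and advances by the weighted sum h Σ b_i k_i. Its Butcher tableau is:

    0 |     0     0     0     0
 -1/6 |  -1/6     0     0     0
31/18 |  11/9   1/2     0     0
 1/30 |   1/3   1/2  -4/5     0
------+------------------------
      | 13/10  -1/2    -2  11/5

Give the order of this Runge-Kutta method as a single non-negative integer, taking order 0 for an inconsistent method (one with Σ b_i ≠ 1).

b = (13/10, -1/2, -2, 11/5)
c = (0, -1/6, 31/18, 1/30)
Ac = (0, 0, -1/12, -263/180)
Σ b_i: 13/10·1 + (-1/2)·1 + (-2)·1 + 11/5·1 = 1 ✓
b·c: (-1/2)·(-1/6) + (-2)·31/18 + 11/5·1/30 = -2959/900 ≠ 1/2 ⇒ order 1.

1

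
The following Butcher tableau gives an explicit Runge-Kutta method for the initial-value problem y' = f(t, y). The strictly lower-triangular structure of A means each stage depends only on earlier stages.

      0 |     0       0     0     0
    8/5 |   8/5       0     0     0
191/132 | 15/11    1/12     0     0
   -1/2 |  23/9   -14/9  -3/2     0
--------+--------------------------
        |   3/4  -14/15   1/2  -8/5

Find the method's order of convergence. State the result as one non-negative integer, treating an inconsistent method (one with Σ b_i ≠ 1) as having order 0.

0

b = (3/4, -14/15, 1/2, -8/5)
c = (0, 8/5, 191/132, -1/2)
Ac = (0, 0, 2/15, -18451/3960)
Σ b_i: 3/4·1 + (-14/15)·1 + 1/2·1 + (-8/5)·1 = -77/60 ≠ 1 ⇒ order 0.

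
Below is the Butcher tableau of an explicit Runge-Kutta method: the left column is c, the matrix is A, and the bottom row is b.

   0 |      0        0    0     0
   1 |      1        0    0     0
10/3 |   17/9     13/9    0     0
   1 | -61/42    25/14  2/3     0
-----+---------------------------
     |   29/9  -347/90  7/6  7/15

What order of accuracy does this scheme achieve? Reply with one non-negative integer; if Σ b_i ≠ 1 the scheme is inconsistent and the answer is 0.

b = (29/9, -347/90, 7/6, 7/15)
c = (0, 1, 10/3, 1)
Ac = (0, 0, 13/9, 505/126)
Σ b_i: 29/9·1 + (-347/90)·1 + 7/6·1 + 7/15·1 = 1 ✓
b·c: (-347/90)·1 + 7/6·10/3 + 7/15·1 = 1/2 ✓
b·c²: (-347/90)·1 + 7/6·100/9 + 7/15·1 = 517/54 ≠ 1/3 ⇒ order 2.
b·Ac: 7/6·13/9 + 7/15·505/126 = 32/9 ≠ 1/6

2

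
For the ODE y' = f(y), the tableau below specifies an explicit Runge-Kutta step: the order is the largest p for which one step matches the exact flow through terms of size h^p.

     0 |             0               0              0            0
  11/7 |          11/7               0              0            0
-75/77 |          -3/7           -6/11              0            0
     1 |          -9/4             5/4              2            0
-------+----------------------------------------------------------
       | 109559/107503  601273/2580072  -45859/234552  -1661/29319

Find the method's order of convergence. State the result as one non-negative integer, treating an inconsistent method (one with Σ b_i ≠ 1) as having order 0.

3

b = (109559/107503, 601273/2580072, -45859/234552, -1661/29319)
c = (0, 11/7, -75/77, 1)
Ac = (0, 0, -6/7, 5/308)
Σ b_i: 109559/107503·1 + 601273/2580072·1 + (-45859/234552)·1 + (-1661/29319)·1 = 1 ✓
b·c: 601273/2580072·11/7 + (-45859/234552)·(-75/77) + (-1661/29319)·1 = 1/2 ✓
b·c²: 601273/2580072·121/49 + (-45859/234552)·5625/5929 + (-1661/29319)·1 = 1/3 ✓
b·Ac: (-45859/234552)·(-6/7) + (-1661/29319)·5/308 = 1/6 ✓
b·c³: 601273/2580072·1331/343 + (-45859/234552)·(-421875/456533) + (-1661/29319)·1 = 1547703/1505042 ≠ 1/4 ⇒ order 3.
b·(c∘Ac): (-45859/234552)·450/539 + (-1661/29319)·5/308 = -471655/2873262 ≠ 1/8
b·Ac²: (-45859/234552)·(-66/49) + (-1661/29319)·118205/23716 = -85867/4515126 ≠ 1/12
b·A²c: (-1661/29319)·(-12/7) = 6644/68411 ≠ 1/24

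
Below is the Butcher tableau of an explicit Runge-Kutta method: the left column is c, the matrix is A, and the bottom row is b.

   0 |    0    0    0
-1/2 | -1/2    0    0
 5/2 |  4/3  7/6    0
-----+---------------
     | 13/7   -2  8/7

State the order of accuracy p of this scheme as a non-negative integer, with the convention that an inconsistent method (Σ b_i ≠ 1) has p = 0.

b = (13/7, -2, 8/7)
c = (0, -1/2, 5/2)
Ac = (0, 0, -7/12)
Σ b_i: 13/7·1 + (-2)·1 + 8/7·1 = 1 ✓
b·c: (-2)·(-1/2) + 8/7·5/2 = 27/7 ≠ 1/2 ⇒ order 1.

1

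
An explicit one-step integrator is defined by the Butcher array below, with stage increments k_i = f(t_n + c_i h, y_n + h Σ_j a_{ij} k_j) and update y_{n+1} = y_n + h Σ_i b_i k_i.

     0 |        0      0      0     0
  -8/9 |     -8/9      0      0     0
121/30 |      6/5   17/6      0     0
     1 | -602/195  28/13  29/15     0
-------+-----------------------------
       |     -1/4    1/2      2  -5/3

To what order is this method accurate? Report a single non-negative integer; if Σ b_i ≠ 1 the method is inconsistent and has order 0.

b = (-1/4, 1/2, 2, -5/3)
c = (0, -8/9, 121/30, 1)
Ac = (0, 0, -68/27, 34417/5850)
Σ b_i: (-1/4)·1 + 1/2·1 + 2·1 + (-5/3)·1 = 7/12 ≠ 1 ⇒ order 0.

0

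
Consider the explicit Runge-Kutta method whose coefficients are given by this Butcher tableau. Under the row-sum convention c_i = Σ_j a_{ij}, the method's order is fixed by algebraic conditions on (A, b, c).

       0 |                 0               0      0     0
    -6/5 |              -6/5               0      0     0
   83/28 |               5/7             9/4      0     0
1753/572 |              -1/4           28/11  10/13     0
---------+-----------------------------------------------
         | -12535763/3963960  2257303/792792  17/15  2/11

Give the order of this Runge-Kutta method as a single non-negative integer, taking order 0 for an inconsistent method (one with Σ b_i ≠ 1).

b = (-12535763/3963960, 2257303/792792, 17/15, 2/11)
c = (0, -6/5, 83/28, 1753/572)
Ac = (0, 0, -27/10, -7751/10010)
Σ b_i: (-12535763/3963960)·1 + 2257303/792792·1 + 17/15·1 + 2/11·1 = 1 ✓
b·c: 2257303/792792·(-6/5) + 17/15·83/28 + 2/11·1753/572 = 1/2 ✓
b·c²: 2257303/792792·36/25 + 17/15·6889/784 + 2/11·3073009/327184 = 208532468957/13226413200 ≠ 1/3 ⇒ order 2.
b·Ac: 17/15·(-27/10) + 2/11·(-7751/10010) = -1762193/550550 ≠ 1/6

2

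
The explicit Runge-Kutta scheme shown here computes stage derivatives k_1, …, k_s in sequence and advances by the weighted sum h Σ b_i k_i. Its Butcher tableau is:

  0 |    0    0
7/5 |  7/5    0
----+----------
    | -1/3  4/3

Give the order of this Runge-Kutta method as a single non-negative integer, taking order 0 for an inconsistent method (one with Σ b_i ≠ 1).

b = (-1/3, 4/3)
c = (0, 7/5)
Σ b_i: (-1/3)·1 + 4/3·1 = 1 ✓
b·c: 4/3·7/5 = 28/15 ≠ 1/2 ⇒ order 1.

1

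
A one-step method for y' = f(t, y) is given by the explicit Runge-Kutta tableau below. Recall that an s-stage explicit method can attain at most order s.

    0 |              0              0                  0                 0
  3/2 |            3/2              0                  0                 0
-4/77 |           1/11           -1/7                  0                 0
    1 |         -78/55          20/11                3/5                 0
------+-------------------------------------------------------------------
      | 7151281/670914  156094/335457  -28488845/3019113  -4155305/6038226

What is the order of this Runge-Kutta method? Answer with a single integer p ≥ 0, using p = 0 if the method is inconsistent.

b = (7151281/670914, 156094/335457, -28488845/3019113, -4155305/6038226)
c = (0, 3/2, -4/77, 1)
Ac = (0, 0, -3/14, 1038/385)
Σ b_i: 7151281/670914·1 + 156094/335457·1 + (-28488845/3019113)·1 + (-4155305/6038226)·1 = 1 ✓
b·c: 156094/335457·3/2 + (-28488845/3019113)·(-4/77) + (-4155305/6038226)·1 = 1/2 ✓
b·c²: 156094/335457·9/4 + (-28488845/3019113)·16/5929 + (-4155305/6038226)·1 = 1/3 ✓
b·Ac: (-28488845/3019113)·(-3/14) + (-4155305/6038226)·1038/385 = 1/6 ✓
b·c³: 156094/335457·27/8 + (-28488845/3019113)·(-64/456533) + (-4155305/6038226)·1 = 30431501/34440252 ≠ 1/4 ⇒ order 3.
b·(c∘Ac): (-28488845/3019113)·6/539 + (-4155305/6038226)·1038/385 = -219211/111819 ≠ 1/8
b·Ac²: (-28488845/3019113)·(-9/28) + (-4155305/6038226)·121323/29645 = 67172459/309962268 ≠ 1/12
b·A²c: (-4155305/6038226)·(-9/70) = 118723/1341828 ≠ 1/24

3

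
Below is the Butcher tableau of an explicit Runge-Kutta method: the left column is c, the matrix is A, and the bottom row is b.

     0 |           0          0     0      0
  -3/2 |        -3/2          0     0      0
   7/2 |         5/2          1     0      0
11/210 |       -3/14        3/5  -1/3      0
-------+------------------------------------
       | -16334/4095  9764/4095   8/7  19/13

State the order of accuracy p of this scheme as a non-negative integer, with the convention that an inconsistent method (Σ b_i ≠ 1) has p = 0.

2

b = (-16334/4095, 9764/4095, 8/7, 19/13)
c = (0, -3/2, 7/2, 11/210)
Ac = (0, 0, -3/2, -31/15)
Σ b_i: (-16334/4095)·1 + 9764/4095·1 + 8/7·1 + 19/13·1 = 1 ✓
b·c: 9764/4095·(-3/2) + 8/7·7/2 + 19/13·11/210 = 1/2 ✓
b·c²: 9764/4095·9/4 + 8/7·49/4 + 19/13·121/44100 = 11104159/573300 ≠ 1/3 ⇒ order 2.
b·Ac: 8/7·(-3/2) + 19/13·(-31/15) = -6463/1365 ≠ 1/6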